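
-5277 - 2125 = -7402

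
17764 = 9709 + 8055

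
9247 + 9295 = 18542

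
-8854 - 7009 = -15863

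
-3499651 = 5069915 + -8569566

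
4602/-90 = -51 - 2/15≈-51.13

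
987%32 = 27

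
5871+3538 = 9409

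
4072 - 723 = 3349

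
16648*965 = 16065320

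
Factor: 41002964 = 2^2*10250741^1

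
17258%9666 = 7592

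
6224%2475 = 1274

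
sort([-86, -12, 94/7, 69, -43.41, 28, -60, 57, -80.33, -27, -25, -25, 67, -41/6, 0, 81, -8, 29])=[-86, -80.33, -60, -43.41, -27, -25, -25, -12, -8, -41/6, 0, 94/7, 28, 29, 57, 67, 69, 81]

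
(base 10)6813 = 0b1101010011101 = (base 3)100100100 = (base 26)a21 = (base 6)51313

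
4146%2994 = 1152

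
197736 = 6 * 32956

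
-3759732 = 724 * (-5193)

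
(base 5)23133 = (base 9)2253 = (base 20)438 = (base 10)1668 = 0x684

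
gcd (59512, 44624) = 8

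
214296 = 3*71432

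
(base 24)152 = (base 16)2ba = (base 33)l5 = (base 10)698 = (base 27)pn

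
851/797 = 1 + 54/797 ≈ 1.07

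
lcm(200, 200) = 200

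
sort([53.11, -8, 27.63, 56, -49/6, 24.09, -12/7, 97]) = [-49/6, -8, -12/7, 24.09, 27.63, 53.11, 56, 97]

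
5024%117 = 110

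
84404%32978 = 18448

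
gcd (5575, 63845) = 5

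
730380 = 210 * 3478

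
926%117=107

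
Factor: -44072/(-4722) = 2^2 * 3^(-1) * 7^1 = 28/3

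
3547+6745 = 10292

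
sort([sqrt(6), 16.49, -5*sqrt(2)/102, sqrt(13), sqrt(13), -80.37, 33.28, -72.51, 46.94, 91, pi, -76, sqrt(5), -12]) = [-80.37, -76, -72.51, -12, -5*sqrt(2)/102, sqrt(5), sqrt(6), pi, sqrt(13), sqrt(13), 16.49, 33.28, 46.94, 91]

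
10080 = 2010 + 8070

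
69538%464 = 402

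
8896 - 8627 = 269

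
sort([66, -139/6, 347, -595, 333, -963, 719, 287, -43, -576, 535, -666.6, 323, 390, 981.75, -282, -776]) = [-963, -776, -666.6, -595, -576, -282, -43, -139/6, 66, 287, 323, 333, 347, 390, 535, 719, 981.75]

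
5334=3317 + 2017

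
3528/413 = 504/59 ≈ 8.54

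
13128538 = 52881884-39753346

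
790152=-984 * (-803)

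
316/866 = 158/433 ≈ 0.365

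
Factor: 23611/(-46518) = -1*2^(-1)*3^(-1)*7^1*3373^1*7753^(-1)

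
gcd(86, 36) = 2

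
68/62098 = 34/31049 ≈ 0.00110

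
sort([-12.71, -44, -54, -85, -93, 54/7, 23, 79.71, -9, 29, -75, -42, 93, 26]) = [-93, -85, -75, -54, -44, -42, -12.71, -9, 54/7, 23, 26, 29, 79.71, 93]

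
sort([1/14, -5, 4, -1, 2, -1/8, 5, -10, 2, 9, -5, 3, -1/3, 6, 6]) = [-10, -5, -5, -1, -1/3, -1/8, 1/14, 2, 2, 3, 4, 5, 6, 6, 9]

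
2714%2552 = 162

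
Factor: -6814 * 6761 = -1 * 2^1 * 3407^1 * 6761^1 = -46069454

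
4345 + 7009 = 11354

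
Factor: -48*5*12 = -1*2^6*3^2*5^1 = -2880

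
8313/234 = 35 + 41/78 ≈ 35.53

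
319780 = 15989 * 20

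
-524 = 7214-7738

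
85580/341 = 250+30/31 ≈ 250.97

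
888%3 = 0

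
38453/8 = 4806 + 5/8 ≈ 4806.63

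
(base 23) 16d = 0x2a8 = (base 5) 10210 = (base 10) 680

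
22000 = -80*(-275)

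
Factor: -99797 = -1*23^1*4339^1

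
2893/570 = 5 + 43/570 ≈ 5.08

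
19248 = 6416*3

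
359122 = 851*422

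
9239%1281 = 272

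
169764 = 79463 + 90301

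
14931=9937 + 4994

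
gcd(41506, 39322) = 2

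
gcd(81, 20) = 1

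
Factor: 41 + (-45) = -1*2^2 = -4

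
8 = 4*2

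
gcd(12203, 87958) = 1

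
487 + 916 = 1403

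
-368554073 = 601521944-970076017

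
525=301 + 224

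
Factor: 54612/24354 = 2^1*3^(-1)*11^(-1)*37^1 = 74/33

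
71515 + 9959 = 81474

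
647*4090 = 2646230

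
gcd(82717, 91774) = 1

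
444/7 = 63+3/7 ≈ 63.43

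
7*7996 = 55972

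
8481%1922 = 793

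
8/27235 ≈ 0.000294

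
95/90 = 1+1/18 ≈ 1.06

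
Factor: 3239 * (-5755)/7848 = -1 * 2^(-3) * 3^(-2) * 5^1 * 41^1 * 79^1 * 109^(-1) * 1151^1 = -18640445/7848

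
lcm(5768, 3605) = 28840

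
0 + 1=1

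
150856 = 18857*8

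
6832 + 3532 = 10364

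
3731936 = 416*8971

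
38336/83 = 461 + 73/83 ≈ 461.88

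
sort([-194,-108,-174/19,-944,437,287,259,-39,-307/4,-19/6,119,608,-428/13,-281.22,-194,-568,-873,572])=[-944,-873,-568,-281.22,-194,-194,-108,-307/4,-39,-428/13,-174/19,-19/6,119,259,287,437,572,608]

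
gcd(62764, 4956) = 4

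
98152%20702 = 15344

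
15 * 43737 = 656055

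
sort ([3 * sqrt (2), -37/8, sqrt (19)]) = [-37/8, 3 * sqrt (2), sqrt (19)]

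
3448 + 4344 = 7792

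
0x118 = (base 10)280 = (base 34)88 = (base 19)ee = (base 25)b5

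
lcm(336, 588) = 2352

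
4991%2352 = 287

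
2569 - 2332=237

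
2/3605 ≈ 0.000555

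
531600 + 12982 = 544582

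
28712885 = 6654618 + 22058267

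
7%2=1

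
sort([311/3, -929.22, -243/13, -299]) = [-929.22, -299, -243/13, 311/3]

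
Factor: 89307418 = 2^1*37^1*751^1*1607^1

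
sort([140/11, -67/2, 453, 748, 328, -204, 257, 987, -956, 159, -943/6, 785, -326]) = [-956, -326, -204, -943/6, -67/2, 140/11, 159, 257, 328, 453, 748, 785, 987]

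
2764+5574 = 8338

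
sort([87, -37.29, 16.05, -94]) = [-94, -37.29, 16.05, 87]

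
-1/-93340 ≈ 0.0000107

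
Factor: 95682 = 2^1*3^1*37^1*431^1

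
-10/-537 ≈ 0.0186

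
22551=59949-37398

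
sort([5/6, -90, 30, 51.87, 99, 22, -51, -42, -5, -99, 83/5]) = [-99, -90, -51, -42, -5, 5/6, 83/5, 22, 30, 51.87, 99]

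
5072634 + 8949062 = 14021696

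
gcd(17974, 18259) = 19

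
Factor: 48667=41^1 * 1187^1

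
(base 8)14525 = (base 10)6485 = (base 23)c5m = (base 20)g45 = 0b1100101010101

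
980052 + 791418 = 1771470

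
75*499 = 37425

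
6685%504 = 133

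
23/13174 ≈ 0.00175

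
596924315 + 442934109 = 1039858424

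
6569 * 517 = 3396173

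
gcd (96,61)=1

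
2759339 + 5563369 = 8322708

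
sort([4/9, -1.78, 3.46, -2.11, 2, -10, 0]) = [-10, -2.11, -1.78, 0, 4/9, 2, 3.46]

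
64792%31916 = 960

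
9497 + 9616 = 19113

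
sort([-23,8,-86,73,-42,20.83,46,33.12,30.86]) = [-86,-42,-23,8,20.83,30.86,33.12,46,73]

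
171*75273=12871683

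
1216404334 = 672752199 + 543652135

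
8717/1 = 8717 = 8717.00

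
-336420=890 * (-378)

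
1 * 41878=41878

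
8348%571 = 354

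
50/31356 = 25/15678 ≈ 0.00159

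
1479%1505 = 1479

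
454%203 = 48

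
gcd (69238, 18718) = 2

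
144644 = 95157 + 49487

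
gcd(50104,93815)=1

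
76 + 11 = 87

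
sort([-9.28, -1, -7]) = [-9.28, -7, -1]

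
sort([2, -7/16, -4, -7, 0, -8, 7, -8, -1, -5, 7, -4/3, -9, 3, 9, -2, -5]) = [-9, -8, -8, -7, -5, -5, -4, -2, -4/3, -1, -7/16, 0, 2, 3, 7, 7, 9]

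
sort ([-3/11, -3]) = [-3, -3/11]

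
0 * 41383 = 0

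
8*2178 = 17424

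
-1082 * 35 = -37870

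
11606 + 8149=19755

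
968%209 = 132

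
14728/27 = 545+13/27 ≈ 545.48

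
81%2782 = 81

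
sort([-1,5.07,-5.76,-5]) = [-5.76,-5,-1,5.07]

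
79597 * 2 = 159194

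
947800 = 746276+201524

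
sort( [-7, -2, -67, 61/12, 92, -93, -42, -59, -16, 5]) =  [-93, -67, -59, -42, -16, -7, -2, 5, 61/12, 92]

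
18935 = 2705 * 7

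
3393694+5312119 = 8705813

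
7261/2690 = 2 + 1881/2690 ≈ 2.70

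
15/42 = 5/14 ≈ 0.357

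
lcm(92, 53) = 4876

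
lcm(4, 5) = 20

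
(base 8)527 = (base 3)110201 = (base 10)343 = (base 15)17d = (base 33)ad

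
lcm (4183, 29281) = 29281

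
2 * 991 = 1982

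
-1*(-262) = 262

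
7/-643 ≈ -0.0109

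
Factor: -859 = -1*859^1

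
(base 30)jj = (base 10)589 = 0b1001001101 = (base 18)1ed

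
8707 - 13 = 8694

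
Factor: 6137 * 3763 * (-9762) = -1 * 2^1 * 3^1 * 17^1 * 19^2 * 53^1 * 71^1 * 1627^1 = -225439049622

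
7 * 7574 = 53018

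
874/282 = 437/141 ≈ 3.10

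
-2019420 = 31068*(-65) 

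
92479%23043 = 307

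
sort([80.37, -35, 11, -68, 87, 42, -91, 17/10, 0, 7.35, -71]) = [-91, -71, -68, -35, 0, 17/10, 7.35, 11, 42, 80.37, 87]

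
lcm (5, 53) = 265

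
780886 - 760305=20581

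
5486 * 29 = 159094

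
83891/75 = 1118 + 41/75 ≈ 1118.55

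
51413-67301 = -15888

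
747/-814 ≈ -0.918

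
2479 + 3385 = 5864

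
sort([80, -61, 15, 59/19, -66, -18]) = [-66, -61, -18, 59/19, 15, 80]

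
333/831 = 111/277 ≈ 0.401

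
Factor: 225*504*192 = 2^9*3^5*5^2*7^1 = 21772800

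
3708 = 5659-1951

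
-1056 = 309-1365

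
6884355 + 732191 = 7616546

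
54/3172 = 27/1586 ≈ 0.0170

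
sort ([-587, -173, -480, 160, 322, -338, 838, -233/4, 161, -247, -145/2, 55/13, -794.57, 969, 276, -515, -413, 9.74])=[-794.57, -587, -515, -480, -413, -338, -247, -173, -145/2, -233/4, 55/13, 9.74, 160, 161, 276, 322, 838, 969]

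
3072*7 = 21504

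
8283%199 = 124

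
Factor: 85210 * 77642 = 2^2 * 5^1 * 8521^1 * 38821^1 = 6615874820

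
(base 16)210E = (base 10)8462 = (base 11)63A3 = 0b10000100001110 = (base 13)3B0C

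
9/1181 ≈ 0.00762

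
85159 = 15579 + 69580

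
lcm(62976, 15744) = 62976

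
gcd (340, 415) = 5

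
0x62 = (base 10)98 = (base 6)242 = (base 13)77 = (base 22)4a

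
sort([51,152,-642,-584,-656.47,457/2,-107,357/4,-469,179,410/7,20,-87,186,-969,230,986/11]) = [-969,-656.47,-642,-584,-469,-107,-87,20,51,410/7,357/4,986/11,152,179,186,457/2,230]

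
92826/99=10314/11 ≈ 937.64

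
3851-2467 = 1384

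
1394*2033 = 2834002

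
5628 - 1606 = 4022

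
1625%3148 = 1625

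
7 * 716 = 5012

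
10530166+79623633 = 90153799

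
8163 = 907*9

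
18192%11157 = 7035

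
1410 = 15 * 94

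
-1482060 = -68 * 21795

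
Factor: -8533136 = -1 * 2^4 * 533321^1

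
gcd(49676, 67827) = 1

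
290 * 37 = 10730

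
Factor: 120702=2^1*3^1*20117^1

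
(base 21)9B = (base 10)200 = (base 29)6Q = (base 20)A0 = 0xC8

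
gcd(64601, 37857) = 1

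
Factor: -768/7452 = -1 * 2^6 * 3^(-3) * 23^(-1) = -64/621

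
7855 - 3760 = 4095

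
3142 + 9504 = 12646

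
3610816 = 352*10258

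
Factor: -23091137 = -1 * 19^1 * 263^1 * 4621^1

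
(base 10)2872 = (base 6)21144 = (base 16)b38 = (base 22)5kc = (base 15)cb7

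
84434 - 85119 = -685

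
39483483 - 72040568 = -32557085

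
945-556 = 389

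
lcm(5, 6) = 30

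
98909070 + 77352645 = 176261715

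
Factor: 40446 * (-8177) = -1 * 2^1 * 3^3 * 7^1 * 13^1 * 17^1 * 37^1 * 107^1 = -330726942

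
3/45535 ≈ 0.0000659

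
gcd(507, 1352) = 169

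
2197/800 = 2 + 597/800 ≈ 2.75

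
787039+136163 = 923202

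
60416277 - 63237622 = -2821345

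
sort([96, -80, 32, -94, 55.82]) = [-94, -80, 32, 55.82, 96]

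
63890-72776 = -8886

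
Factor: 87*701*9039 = 3^2*23^1*29^1*131^1*701^1 = 551261493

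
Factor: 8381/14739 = 3^(-1) * 17^(-1) * 29^1 = 29/51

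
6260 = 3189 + 3071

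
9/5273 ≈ 0.00171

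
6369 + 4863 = 11232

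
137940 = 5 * 27588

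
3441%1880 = 1561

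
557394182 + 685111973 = 1242506155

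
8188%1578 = 298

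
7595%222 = 47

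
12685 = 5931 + 6754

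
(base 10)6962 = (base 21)fgb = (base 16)1b32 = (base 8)15462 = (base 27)9en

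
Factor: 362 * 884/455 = 2^3 * 5^(-1) * 7^(-1) * 17^1 * 181^1 = 24616/35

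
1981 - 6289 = -4308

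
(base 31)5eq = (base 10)5265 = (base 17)113c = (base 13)2520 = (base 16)1491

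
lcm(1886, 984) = 22632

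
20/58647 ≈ 0.000341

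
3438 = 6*573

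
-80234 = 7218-87452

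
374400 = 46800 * 8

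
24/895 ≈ 0.0268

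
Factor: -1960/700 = -1 * 2^1 * 5^(-1) * 7^1 = -14/5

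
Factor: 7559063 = 37^1 * 204299^1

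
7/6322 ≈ 0.00111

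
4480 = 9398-4918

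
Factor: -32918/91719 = -1*2^1*3^(-3)*43^(-1)*79^(-1)*109^1*151^1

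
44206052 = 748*59099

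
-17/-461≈0.0369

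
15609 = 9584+6025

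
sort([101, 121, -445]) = [-445, 101, 121]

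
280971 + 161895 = 442866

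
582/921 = 194/307 ≈ 0.632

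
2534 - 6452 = -3918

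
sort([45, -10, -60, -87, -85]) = [-87, -85, -60, -10, 45]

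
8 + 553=561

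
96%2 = 0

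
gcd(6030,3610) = 10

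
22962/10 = 11481/5 = 2296.20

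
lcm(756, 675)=18900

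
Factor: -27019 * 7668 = -1 * 2^2 * 3^3 * 41^1 * 71^1 * 659^1 = -207181692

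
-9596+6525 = -3071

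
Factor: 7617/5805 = 3^(-2) * 5^(-1) * 43^(-1) * 2539^1 = 2539/1935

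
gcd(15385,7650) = 85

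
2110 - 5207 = -3097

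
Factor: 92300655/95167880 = 2^(-3)*3^1*103^(-1)*109^1*23099^(-1)*56453^1 = 18460131/19033576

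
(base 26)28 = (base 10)60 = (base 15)40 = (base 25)2a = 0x3c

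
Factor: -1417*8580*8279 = -1*2^2*3^1*5^1*11^1*13^2*17^1*109^1*487^1 = -100654922940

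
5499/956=5 + 719/956≈5.75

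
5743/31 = 185 + 8/31 ≈ 185.26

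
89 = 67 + 22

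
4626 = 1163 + 3463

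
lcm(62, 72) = 2232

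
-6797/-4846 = 1 + 1951/4846 ≈ 1.40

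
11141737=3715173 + 7426564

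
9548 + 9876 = 19424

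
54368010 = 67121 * 810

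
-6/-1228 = 3/614 ≈ 0.00489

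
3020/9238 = 1510/4619 ≈ 0.327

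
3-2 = 1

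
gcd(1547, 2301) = 13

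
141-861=-720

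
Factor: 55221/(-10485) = -1 * 3^(-1) * 5^(-1) * 79^1 = -79/15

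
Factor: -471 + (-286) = -1*757^1 = -757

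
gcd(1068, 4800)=12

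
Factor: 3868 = 2^2*967^1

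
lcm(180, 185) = 6660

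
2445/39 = 62 + 9/13 ≈ 62.69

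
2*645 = 1290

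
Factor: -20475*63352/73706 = -1*2^2*3^2*5^2*7^1*13^1*137^(-1)*269^(-1)*7919^1 = -648566100/36853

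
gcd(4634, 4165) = 7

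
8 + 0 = 8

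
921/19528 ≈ 0.0472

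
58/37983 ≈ 0.00153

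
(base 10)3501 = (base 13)1794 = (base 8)6655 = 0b110110101101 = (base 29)44l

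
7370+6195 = 13565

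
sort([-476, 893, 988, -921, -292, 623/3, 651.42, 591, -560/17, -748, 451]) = [-921, -748, -476, -292, -560/17, 623/3, 451, 591, 651.42, 893, 988]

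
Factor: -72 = -1*2^3*3^2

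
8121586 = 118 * 68827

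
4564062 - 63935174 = -59371112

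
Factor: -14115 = -1*3^1*5^1*941^1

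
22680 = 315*72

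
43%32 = 11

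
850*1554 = 1320900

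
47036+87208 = 134244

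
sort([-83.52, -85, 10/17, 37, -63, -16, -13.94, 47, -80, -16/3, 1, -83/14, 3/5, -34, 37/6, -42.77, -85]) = [-85, -85, -83.52, -80, -63, -42.77, -34, -16, -13.94, -83/14, -16/3, 10/17, 3/5, 1, 37/6, 37, 47]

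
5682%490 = 292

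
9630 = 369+9261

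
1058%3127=1058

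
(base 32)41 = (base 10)129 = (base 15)89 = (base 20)69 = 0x81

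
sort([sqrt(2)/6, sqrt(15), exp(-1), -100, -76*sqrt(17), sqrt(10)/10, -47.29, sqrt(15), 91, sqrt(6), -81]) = [-76*sqrt(17), -100, -81, -47.29, sqrt(2)/6, sqrt(10)/10, exp(-1), sqrt(6), sqrt(15), sqrt(15), 91]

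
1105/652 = 1 + 453/652 ≈ 1.69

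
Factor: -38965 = -1*5^1*7793^1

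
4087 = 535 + 3552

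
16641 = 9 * 1849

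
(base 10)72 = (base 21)39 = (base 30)2c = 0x48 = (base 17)44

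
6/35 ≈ 0.171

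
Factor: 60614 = 2^1*30307^1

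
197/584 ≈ 0.337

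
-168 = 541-709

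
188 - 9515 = -9327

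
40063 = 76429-36366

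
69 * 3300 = 227700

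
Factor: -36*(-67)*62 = 2^3*3^2*31^1*67^1 = 149544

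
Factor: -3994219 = -1 * 61^1 * 65479^1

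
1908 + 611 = 2519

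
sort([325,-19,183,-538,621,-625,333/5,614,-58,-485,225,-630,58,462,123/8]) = [-630,-625,-538,-485,-58,-19,123/8,58,333/5,183,225,325,462,614,621]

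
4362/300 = 14 + 27/50 = 14.54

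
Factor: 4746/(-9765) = -1*2^1*3^(-1)*5^(-1)*31^(-1)*113^1 = -226/465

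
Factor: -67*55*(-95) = 5^2*11^1*19^1*67^1 = 350075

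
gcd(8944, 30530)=86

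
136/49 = 2 + 38/49 ≈ 2.78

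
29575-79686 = -50111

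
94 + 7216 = 7310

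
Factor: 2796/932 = 3^1 = 3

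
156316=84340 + 71976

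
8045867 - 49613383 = -41567516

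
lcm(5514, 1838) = 5514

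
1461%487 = 0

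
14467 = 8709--5758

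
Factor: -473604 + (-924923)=-1 * 13^1 * 179^1 * 601^1=-1398527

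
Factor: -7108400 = -1*2^4*5^2*13^1*1367^1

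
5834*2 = 11668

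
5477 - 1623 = 3854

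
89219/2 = 44609 + 1/2 = 44609.50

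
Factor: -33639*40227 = -1*3^2*11^1*23^1*53^1*11213^1 = -1353196053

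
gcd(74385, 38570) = 2755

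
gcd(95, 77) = 1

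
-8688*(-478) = 4152864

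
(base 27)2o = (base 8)116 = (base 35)28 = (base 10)78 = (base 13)60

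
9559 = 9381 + 178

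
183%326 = 183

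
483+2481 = 2964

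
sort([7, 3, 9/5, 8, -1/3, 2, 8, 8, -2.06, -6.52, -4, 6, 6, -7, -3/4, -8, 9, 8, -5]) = [-8, -7, -6.52, -5, -4, -2.06, -3/4, -1/3, 9/5, 2, 3, 6, 6, 7, 8, 8, 8, 8, 9]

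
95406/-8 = -11925 - 3/4 = -11925.75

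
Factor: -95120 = -1 * 2^4 * 5^1 * 29^1 * 41^1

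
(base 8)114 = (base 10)76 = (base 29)2i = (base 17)48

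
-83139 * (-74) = 6152286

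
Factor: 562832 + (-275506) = 2^1*13^1*43^1*257^1 = 287326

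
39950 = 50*799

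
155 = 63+92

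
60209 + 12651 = 72860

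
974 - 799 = 175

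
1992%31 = 8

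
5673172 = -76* (-74647)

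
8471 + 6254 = 14725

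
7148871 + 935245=8084116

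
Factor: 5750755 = 5^1*1150151^1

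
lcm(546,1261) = 52962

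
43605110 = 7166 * 6085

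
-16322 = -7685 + -8637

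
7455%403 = 201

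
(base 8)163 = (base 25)4f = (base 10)115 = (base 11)a5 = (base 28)43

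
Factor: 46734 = 2^1*3^1*7789^1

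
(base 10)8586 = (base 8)20612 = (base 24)eli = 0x218a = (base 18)1890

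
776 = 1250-474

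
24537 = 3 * 8179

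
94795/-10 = -9479-1/2 = -9479.50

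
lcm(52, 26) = 52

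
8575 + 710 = 9285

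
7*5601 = 39207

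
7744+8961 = 16705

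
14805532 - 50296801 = -35491269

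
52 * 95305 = 4955860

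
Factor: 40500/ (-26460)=-1*3^1*5^2*7^ (-2)=-75/49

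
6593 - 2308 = 4285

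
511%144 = 79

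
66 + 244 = 310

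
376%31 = 4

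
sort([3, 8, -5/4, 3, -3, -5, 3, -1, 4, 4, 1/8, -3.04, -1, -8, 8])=[-8, -5, -3.04, -3, -5/4, -1, -1, 1/8, 3, 3, 3, 4, 4, 8, 8]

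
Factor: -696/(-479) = 2^3*3^1*29^1*479^(-1)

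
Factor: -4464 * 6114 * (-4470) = 2^6 * 3^4 * 5^1 * 31^1 * 149^1 * 1019^1 = 121999245120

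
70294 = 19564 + 50730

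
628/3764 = 157/941 ≈ 0.167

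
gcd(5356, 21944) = 52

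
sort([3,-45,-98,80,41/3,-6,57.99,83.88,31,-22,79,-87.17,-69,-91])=[-98,-91,-87.17,-69,-45,-22,-6,3,41/3,31,57.99,79,80,83.88]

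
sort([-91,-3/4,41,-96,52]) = [-96,-91,-3/4,41,52]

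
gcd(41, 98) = 1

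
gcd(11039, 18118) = 1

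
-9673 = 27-9700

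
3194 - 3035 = 159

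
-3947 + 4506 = 559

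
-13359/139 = -96 - 15/139 ≈ -96.11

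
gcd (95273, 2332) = 1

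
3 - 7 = -4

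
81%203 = 81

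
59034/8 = 7379 + 1/4 = 7379.25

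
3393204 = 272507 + 3120697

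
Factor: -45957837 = -1*3^1*29^1*53^1*9967^1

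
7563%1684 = 827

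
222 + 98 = 320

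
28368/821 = 34 + 454/821 ≈ 34.55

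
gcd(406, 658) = 14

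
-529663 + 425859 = -103804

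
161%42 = 35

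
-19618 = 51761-71379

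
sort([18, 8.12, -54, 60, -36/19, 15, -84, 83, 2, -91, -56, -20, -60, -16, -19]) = [-91, -84, -60, -56, -54, -20, -19, -16, -36/19, 2, 8.12, 15, 18, 60, 83]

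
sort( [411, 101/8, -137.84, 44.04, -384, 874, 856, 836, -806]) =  [-806, -384, -137.84, 101/8, 44.04, 411, 836, 856, 874]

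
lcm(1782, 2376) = 7128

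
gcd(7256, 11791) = 907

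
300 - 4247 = -3947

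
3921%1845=231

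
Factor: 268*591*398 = 2^3*3^1*67^1*197^1*199^1 = 63038424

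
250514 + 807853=1058367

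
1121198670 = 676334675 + 444863995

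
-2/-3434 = 1/1717 ≈ 0.000582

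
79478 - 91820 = -12342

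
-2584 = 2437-5021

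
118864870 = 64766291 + 54098579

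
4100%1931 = 238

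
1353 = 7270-5917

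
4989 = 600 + 4389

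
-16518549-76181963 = -92700512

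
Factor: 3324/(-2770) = -1 * 2^1 * 3^1 * 5^(-1) = -6/5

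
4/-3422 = -2/1711 ≈ -0.00117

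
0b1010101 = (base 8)125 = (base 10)85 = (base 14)61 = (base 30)2p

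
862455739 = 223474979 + 638980760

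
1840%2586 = 1840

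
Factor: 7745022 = 2^1*3^2*430279^1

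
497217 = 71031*7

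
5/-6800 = -1/1360 ≈ -0.000735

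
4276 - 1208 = 3068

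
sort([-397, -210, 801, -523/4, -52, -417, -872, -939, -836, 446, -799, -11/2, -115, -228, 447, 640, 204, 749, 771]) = [-939, -872, -836, -799, -417, -397, -228, -210, -523/4, -115, -52, -11/2, 204, 446, 447, 640, 749, 771, 801]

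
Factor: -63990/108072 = -1 * 2^(-2) * 3^2 * 5^1 * 19^(-1) = -45/76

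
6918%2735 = 1448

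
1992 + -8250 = -6258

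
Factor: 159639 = 3^1*127^1*419^1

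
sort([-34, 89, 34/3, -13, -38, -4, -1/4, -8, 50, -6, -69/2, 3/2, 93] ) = [-38, -69/2, -34, -13, -8, -6, -4, -1/4, 3/2, 34/3, 50, 89, 93] 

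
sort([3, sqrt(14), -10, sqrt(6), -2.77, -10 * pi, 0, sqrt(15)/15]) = [-10 * pi, -10, -2.77, 0, sqrt(15)/15, sqrt(6), 3, sqrt(14)]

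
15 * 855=12825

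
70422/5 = 14084 + 2/5 = 14084.40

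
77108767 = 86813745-9704978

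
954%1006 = 954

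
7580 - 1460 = 6120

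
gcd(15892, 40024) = 4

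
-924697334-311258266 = -1235955600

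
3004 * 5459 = 16398836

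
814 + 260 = 1074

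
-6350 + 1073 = -5277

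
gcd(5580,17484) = 372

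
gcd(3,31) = 1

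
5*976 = 4880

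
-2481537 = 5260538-7742075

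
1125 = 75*15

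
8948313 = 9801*913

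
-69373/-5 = 13874 + 3/5 = 13874.60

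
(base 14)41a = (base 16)328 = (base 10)808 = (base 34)nq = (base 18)28g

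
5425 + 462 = 5887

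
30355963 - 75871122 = -45515159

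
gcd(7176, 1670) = 2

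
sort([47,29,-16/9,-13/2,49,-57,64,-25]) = [-57,-25,-13/2,-16/9,29,47,49,64]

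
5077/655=7 + 492/655 ≈ 7.75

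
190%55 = 25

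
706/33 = 21+13/33 ≈ 21.39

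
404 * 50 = 20200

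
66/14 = 4 + 5/7 ≈ 4.71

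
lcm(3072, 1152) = 9216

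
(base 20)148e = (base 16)262e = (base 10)9774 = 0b10011000101110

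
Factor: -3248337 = -1 * 3^1 * 191^1 * 5669^1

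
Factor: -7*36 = -1*2^2*3^2*7^1 = -252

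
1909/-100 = -19 - 9/100 = -19.09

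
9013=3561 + 5452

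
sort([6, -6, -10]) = [-10, -6, 6]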